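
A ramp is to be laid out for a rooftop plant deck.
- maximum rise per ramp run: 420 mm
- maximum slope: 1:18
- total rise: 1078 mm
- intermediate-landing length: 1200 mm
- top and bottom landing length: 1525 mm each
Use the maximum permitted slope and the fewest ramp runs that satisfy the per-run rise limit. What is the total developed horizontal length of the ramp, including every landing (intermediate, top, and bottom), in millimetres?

1078 / 420 = 2.57, so 3 ramp runs are needed. That means 2 intermediate landings.
Horizontal run for 1078 mm of rise at 1:18 is 1078 × 18 = 19404 mm.
Intermediate landings: 2 × 1200 = 2400 mm.
Top and bottom landings: 2 × 1525 = 3050 mm.
Total = 19404 + 2400 + 3050 = 24854 mm.

24854 mm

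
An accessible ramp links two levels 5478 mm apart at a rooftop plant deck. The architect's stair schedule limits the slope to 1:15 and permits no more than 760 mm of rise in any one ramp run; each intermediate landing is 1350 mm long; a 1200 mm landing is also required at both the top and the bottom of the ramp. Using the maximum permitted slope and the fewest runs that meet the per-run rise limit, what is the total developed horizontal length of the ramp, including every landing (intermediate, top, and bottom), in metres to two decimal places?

5478 / 760 = 7.208 → round up to 8 ramp runs. That means 7 intermediate landings.
Horizontal run for 5478 mm of rise at 1:15 is 5478 × 15 = 82170 mm.
7 intermediate landings contribute 7 × 1350 = 9450 mm.
Top and bottom landings: 2 × 1200 = 2400 mm.
Total = 82170 + 9450 + 2400 = 94020 mm.
= 94.02 m.

94.02 m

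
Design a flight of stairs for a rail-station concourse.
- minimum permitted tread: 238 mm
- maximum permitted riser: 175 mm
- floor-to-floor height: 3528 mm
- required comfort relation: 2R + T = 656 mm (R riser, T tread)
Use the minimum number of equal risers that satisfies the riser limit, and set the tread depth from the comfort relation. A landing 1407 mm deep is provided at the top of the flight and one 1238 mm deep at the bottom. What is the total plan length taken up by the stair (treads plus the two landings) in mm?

3528 / 175 = 20.160 → round up to 21 risers.
Riser R = 3528 / 21 = 168 mm, within the 175 mm limit.
T = 656 − 2·168 = 320 mm, which satisfies the 238 mm minimum.
21 risers give 20 treads; going = 20 × 320 = 6400 mm.
Enclosure = 6400 + 1407 + 1238 = 9045 mm.

9045 mm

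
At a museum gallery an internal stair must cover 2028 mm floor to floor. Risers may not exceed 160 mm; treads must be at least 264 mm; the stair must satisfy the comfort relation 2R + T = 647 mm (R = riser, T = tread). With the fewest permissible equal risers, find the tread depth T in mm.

2028 / 160 = 12.675 → round up to 13 risers.
R = 2028 ÷ 13 = 156 mm.
From 2R + T = 647: T = 647 − 312 = 335 mm.

335 mm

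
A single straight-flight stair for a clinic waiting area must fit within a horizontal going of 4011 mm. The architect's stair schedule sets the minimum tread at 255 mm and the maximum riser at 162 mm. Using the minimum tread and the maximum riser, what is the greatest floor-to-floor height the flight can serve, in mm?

Treads that fit: ⌊4011 / 255⌋ = 15.
Risers = treads + 1 = 16.
Maximum height = 16 × 162 = 2592 mm.

2592 mm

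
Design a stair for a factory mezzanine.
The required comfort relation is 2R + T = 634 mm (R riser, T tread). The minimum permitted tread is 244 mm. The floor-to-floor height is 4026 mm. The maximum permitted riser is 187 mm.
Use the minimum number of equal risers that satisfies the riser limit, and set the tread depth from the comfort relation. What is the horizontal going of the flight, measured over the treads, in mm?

5628 mm

4026 / 187 = 21.529 → round up to 22 risers.
Each riser is 4026/22 = 183 mm (≤ 187 mm).
T = 634 − 2·183 = 268 mm, which satisfies the 244 mm minimum.
Going = (22 − 1) × 268 = 5628 mm.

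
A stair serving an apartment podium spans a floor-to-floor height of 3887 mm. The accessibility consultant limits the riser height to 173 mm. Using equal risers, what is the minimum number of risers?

At most 173 each: 3887/173 = 22.47, giving 23 risers.

23 risers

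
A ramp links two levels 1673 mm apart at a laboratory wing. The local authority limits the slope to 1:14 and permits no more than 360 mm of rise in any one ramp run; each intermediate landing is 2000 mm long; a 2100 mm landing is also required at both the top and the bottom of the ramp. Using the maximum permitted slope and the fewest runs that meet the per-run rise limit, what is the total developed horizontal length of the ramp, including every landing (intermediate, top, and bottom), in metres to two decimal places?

35.62 m

1673 / 360 = 4.65, so 5 ramp runs are needed. That means 4 intermediate landings.
Ramp run (horizontal) at 1:14: 1673 × 14 = 23422 mm.
Intermediate landings: 4 × 2000 = 8000 mm.
Top and bottom landings: 2 × 2100 = 4200 mm.
Total = 23422 + 8000 + 4200 = 35622 mm.
= 35.62 m.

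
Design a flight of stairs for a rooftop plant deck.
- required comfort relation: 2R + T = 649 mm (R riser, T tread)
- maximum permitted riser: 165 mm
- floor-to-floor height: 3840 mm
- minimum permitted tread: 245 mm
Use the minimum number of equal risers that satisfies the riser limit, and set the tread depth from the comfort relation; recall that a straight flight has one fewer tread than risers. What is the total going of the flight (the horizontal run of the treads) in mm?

7567 mm

At most 165 each: 3840/165 = 23.27, giving 24 risers.
Riser R = 3840 / 24 = 160 mm, within the 165 mm limit.
From 2R + T = 649: T = 649 − 320 = 329 mm.
24 risers give 23 treads; going = 23 × 329 = 7567 mm.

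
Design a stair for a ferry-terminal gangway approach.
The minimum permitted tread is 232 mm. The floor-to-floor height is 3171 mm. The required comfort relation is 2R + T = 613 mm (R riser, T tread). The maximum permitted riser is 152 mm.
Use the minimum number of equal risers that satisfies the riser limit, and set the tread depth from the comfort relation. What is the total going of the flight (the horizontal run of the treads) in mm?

6220 mm

⌈3171/152⌉ = 21 risers.
R = 3171 ÷ 21 = 151 mm.
From 2R + T = 613: T = 613 − 302 = 311 mm.
Treads = 21 − 1 = 20; going = 20 × 311 = 6220 mm.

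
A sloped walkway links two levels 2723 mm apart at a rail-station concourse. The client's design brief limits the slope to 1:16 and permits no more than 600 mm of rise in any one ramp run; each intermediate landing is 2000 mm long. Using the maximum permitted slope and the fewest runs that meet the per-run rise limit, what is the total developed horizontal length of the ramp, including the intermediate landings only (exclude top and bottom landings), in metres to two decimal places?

51.57 m

At most 600 each: 2723/600 = 4.54, giving 5 ramp runs. That means 4 intermediate landings.
Horizontal run for 2723 mm of rise at 1:16 is 2723 × 16 = 43568 mm.
Intermediate landings: 4 × 2000 = 8000 mm.
Developed length = 43568 + 8000 = 51568 mm.
= 51.57 m.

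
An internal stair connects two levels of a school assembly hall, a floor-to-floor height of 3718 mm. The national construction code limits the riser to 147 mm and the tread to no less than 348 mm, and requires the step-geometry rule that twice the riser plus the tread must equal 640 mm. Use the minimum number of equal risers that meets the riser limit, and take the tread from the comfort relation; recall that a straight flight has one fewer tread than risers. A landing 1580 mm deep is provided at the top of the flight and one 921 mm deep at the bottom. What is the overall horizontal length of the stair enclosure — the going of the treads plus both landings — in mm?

3718 / 147 = 25.29, so 26 risers are needed.
Each riser is 3718/26 = 143 mm (≤ 147 mm).
From 2R + T = 640: T = 640 − 286 = 354 mm.
26 risers give 25 treads; going = 25 × 354 = 8850 mm.
Enclosure = 8850 + 1580 + 921 = 11351 mm.

11351 mm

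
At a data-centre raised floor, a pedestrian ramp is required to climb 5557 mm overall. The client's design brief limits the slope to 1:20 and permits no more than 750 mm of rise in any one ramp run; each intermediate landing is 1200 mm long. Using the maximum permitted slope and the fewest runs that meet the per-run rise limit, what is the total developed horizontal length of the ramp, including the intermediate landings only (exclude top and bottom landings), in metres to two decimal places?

At most 750 each: 5557/750 = 7.41, giving 8 ramp runs. That means 7 intermediate landings.
Ramp run (horizontal) at 1:20: 5557 × 20 = 111140 mm.
Intermediate landings: 7 × 1200 = 8400 mm.
Developed length = 111140 + 8400 = 119540 mm.
= 119.54 m.

119.54 m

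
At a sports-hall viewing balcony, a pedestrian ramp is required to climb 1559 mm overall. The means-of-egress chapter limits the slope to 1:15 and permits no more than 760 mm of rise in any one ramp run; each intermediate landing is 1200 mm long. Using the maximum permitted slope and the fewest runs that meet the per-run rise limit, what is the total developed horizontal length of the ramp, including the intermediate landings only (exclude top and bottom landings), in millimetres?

25785 mm

1559 / 760 = 2.051 → round up to 3 ramp runs. That means 2 intermediate landings.
Horizontal run for 1559 mm of rise at 1:15 is 1559 × 15 = 23385 mm.
2 intermediate landings contribute 2 × 1200 = 2400 mm.
Developed length = 23385 + 2400 = 25785 mm.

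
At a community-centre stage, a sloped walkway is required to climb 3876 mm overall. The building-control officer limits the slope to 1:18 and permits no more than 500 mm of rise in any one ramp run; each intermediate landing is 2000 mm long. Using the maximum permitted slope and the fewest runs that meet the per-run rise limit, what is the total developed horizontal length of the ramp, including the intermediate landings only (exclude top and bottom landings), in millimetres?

⌈3876/500⌉ = 8 ramp runs. That means 7 intermediate landings.
Ramp run (horizontal) at 1:18: 3876 × 18 = 69768 mm.
Intermediate landings: 7 × 2000 = 14000 mm.
Developed length = 69768 + 14000 = 83768 mm.

83768 mm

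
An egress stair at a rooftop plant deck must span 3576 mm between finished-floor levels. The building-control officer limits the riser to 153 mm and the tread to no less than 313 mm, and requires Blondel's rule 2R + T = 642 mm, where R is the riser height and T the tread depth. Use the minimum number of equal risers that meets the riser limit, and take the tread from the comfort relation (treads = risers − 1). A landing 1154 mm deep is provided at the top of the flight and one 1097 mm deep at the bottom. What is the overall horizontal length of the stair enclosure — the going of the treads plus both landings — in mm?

10163 mm

3576 / 153 = 23.373 → round up to 24 risers.
R = 3576 ÷ 24 = 149 mm.
T = 642 − 2·149 = 344 mm, which satisfies the 313 mm minimum.
24 risers give 23 treads; going = 23 × 344 = 7912 mm.
Add landings: 7912 + 1154 + 1097 = 10163 mm.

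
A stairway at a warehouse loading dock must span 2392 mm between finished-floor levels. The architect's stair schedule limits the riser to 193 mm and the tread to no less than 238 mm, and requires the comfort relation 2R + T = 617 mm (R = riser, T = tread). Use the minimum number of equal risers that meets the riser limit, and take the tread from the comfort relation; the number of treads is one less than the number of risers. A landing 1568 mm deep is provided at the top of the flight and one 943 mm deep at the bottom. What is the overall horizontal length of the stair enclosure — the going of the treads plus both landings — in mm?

5499 mm

⌈2392/193⌉ = 13 risers.
R = 2392 ÷ 13 = 184 mm.
Tread T = 617 − 2 × 184 = 249 mm (≥ 238 mm).
Going = (13 − 1) × 249 = 2988 mm.
Add landings: 2988 + 1568 + 943 = 5499 mm.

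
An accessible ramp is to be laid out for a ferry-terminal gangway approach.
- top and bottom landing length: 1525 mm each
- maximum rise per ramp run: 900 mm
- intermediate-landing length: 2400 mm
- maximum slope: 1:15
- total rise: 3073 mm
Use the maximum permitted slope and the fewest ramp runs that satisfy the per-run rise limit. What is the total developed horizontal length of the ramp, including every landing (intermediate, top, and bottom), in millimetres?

56345 mm

3073 / 900 = 3.41, so 4 ramp runs are needed. That means 3 intermediate landings.
Ramp run (horizontal) at 1:15: 3073 × 15 = 46095 mm.
3 intermediate landings contribute 3 × 2400 = 7200 mm.
Top and bottom landings: 2 × 1525 = 3050 mm.
Total = 46095 + 7200 + 3050 = 56345 mm.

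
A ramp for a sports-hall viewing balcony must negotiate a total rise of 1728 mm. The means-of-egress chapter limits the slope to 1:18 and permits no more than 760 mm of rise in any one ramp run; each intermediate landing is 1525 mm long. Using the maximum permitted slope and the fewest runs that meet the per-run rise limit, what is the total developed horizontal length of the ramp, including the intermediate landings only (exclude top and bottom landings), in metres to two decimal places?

34.15 m

1728 / 760 = 2.274 → round up to 3 ramp runs. That means 2 intermediate landings.
Ramp run (horizontal) at 1:18: 1728 × 18 = 31104 mm.
2 intermediate landings contribute 2 × 1525 = 3050 mm.
Developed length = 31104 + 3050 = 34154 mm.
= 34.15 m.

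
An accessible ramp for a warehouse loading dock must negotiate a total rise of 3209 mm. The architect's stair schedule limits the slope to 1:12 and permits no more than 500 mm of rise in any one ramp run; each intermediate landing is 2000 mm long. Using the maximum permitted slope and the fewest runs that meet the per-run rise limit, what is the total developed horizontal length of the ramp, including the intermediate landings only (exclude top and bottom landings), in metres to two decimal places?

3209 / 500 = 6.418 → round up to 7 ramp runs. That means 6 intermediate landings.
Ramp run (horizontal) at 1:12: 3209 × 12 = 38508 mm.
Intermediate landings: 6 × 2000 = 12000 mm.
Total developed length = 38508 + 12000 = 50508 mm.
= 50.51 m.

50.51 m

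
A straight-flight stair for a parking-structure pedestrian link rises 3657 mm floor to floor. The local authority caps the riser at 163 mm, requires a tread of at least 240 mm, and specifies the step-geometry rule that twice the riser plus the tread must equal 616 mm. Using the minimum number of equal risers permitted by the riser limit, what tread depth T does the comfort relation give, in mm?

298 mm

⌈3657/163⌉ = 23 risers.
R = 3657 ÷ 23 = 159 mm.
Tread T = 616 − 2 × 159 = 298 mm (≥ 240 mm).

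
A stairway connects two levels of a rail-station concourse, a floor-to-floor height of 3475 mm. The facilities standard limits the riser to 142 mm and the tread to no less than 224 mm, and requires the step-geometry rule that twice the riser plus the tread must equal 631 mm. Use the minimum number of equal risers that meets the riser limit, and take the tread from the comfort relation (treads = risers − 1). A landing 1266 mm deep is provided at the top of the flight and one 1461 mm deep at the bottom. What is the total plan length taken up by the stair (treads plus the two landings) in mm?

11199 mm

At most 142 each: 3475/142 = 24.47, giving 25 risers.
Each riser is 3475/25 = 139 mm (≤ 142 mm).
Tread T = 631 − 2 × 139 = 353 mm (≥ 224 mm).
Going = (25 − 1) × 353 = 8472 mm.
Add landings: 8472 + 1266 + 1461 = 11199 mm.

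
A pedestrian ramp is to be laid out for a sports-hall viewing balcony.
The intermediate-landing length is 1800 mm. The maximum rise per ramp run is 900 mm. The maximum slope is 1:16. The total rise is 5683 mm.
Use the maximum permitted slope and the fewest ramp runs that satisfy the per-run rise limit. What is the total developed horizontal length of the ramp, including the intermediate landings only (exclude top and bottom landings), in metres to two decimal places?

At most 900 each: 5683/900 = 6.31, giving 7 ramp runs. That means 6 intermediate landings.
Ramp run (horizontal) at 1:16: 5683 × 16 = 90928 mm.
Intermediate landings: 6 × 1800 = 10800 mm.
Developed length = 90928 + 10800 = 101728 mm.
= 101.73 m.

101.73 m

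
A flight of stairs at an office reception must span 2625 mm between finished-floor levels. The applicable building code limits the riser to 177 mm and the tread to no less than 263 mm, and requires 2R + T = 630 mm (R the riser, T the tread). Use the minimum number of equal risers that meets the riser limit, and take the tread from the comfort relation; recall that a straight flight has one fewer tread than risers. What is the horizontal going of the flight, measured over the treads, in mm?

3920 mm

2625 / 177 = 14.831 → round up to 15 risers.
Riser R = 2625 / 15 = 175 mm, within the 177 mm limit.
From 2R + T = 630: T = 630 − 350 = 280 mm.
Treads = 15 − 1 = 14; going = 14 × 280 = 3920 mm.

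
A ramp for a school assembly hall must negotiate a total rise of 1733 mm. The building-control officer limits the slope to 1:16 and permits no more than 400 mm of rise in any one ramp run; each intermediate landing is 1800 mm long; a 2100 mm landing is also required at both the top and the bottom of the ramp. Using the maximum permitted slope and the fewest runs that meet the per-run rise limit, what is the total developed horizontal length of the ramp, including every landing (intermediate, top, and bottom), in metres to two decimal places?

39.13 m

1733 / 400 = 4.33, so 5 ramp runs are needed. That means 4 intermediate landings.
Horizontal run for 1733 mm of rise at 1:16 is 1733 × 16 = 27728 mm.
Intermediate landings: 4 × 1800 = 7200 mm.
Top and bottom landings: 2 × 2100 = 4200 mm.
Total = 27728 + 7200 + 4200 = 39128 mm.
= 39.13 m.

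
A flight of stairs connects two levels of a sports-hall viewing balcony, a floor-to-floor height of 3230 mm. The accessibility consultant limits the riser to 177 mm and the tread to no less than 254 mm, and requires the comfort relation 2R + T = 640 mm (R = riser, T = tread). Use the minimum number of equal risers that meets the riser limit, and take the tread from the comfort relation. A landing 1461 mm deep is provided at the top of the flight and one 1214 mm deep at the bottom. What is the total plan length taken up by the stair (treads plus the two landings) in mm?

At most 177 each: 3230/177 = 18.25, giving 19 risers.
Each riser is 3230/19 = 170 mm (≤ 177 mm).
From 2R + T = 640: T = 640 − 340 = 300 mm.
Going = (19 − 1) × 300 = 5400 mm.
Add landings: 5400 + 1461 + 1214 = 8075 mm.

8075 mm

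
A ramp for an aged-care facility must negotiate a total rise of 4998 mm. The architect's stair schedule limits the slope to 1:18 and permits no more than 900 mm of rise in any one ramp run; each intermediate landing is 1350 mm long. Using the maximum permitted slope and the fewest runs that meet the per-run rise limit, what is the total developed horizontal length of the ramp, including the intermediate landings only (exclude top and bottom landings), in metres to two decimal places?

96.71 m

At most 900 each: 4998/900 = 5.55, giving 6 ramp runs. That means 5 intermediate landings.
Horizontal run for 4998 mm of rise at 1:18 is 4998 × 18 = 89964 mm.
Intermediate landings: 5 × 1350 = 6750 mm.
Total developed length = 89964 + 6750 = 96714 mm.
= 96.71 m.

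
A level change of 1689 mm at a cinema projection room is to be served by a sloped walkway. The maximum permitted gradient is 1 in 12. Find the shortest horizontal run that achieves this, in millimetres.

Run = rise × 12 = 1689 × 12 = 20268 mm.

20268 mm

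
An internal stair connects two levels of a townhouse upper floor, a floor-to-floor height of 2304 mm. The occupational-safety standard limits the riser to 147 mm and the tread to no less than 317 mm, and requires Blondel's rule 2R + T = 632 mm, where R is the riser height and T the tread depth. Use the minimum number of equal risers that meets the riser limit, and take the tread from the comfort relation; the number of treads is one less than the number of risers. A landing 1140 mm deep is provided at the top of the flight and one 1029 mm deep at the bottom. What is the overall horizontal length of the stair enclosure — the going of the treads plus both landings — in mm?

2304 / 147 = 15.67, so 16 risers are needed.
R = 2304 ÷ 16 = 144 mm.
T = 632 − 2·144 = 344 mm, which satisfies the 317 mm minimum.
16 risers give 15 treads; going = 15 × 344 = 5160 mm.
Add landings: 5160 + 1140 + 1029 = 7329 mm.

7329 mm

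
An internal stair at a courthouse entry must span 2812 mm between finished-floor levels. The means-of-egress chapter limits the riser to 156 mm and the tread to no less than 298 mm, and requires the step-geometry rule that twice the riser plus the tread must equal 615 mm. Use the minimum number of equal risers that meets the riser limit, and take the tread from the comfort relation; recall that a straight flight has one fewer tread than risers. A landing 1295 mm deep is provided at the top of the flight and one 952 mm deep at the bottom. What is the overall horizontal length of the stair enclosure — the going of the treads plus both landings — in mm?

7989 mm

2812 / 156 = 18.03, so 19 risers are needed.
R = 2812 ÷ 19 = 148 mm.
From 2R + T = 615: T = 615 − 296 = 319 mm.
Treads = 19 − 1 = 18; going = 18 × 319 = 5742 mm.
Enclosure = 5742 + 1295 + 952 = 7989 mm.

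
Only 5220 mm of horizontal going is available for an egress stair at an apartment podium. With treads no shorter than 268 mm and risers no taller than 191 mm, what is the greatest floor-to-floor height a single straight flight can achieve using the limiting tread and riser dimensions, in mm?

5220 / 268 = 19.48, so 19 treads fit.
Risers = treads + 1 = 20.
Maximum height = 20 × 191 = 3820 mm.

3820 mm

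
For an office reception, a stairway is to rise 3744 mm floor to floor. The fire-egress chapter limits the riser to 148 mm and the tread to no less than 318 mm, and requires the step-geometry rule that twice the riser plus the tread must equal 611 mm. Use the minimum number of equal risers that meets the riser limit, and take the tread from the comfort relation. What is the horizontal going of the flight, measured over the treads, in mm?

⌈3744/148⌉ = 26 risers.
R = 3744 ÷ 26 = 144 mm.
From 2R + T = 611: T = 611 − 288 = 323 mm.
Going = (26 − 1) × 323 = 8075 mm.

8075 mm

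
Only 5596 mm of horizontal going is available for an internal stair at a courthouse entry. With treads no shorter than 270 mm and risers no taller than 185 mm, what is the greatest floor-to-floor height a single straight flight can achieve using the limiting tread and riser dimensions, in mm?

Treads that fit: ⌊5596 / 270⌋ = 20.
Risers = treads + 1 = 21.
Maximum height = 21 × 185 = 3885 mm.

3885 mm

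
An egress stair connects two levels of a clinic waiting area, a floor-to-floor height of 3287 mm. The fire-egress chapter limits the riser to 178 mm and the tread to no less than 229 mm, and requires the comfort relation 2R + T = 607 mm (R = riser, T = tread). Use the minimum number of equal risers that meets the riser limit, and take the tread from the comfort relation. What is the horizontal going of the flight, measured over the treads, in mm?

4698 mm

3287 / 178 = 18.466 → round up to 19 risers.
Riser R = 3287 / 19 = 173 mm, within the 178 mm limit.
From 2R + T = 607: T = 607 − 346 = 261 mm.
Going = (19 − 1) × 261 = 4698 mm.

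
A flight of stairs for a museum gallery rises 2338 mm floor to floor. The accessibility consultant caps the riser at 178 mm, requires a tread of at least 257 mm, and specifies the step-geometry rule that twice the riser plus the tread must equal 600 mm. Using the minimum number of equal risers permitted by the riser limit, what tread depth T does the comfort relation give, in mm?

⌈2338/178⌉ = 14 risers.
Riser R = 2338 / 14 = 167 mm, within the 178 mm limit.
From 2R + T = 600: T = 600 − 334 = 266 mm.

266 mm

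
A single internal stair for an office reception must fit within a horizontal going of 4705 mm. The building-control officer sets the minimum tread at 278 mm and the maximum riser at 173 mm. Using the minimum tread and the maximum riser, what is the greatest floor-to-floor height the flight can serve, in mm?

2941 mm

4705 / 278 = 16.92, so 16 treads fit.
Risers = treads + 1 = 17.
Maximum height = 17 × 173 = 2941 mm.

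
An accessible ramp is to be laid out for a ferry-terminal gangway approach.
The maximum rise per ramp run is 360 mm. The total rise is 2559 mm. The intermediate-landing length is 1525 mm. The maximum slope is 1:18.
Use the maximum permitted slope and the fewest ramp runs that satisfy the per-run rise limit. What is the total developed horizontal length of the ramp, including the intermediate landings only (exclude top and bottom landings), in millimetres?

56737 mm

2559 / 360 = 7.11, so 8 ramp runs are needed. That means 7 intermediate landings.
Ramp run (horizontal) at 1:18: 2559 × 18 = 46062 mm.
Intermediate landings: 7 × 1525 = 10675 mm.
Total developed length = 46062 + 10675 = 56737 mm.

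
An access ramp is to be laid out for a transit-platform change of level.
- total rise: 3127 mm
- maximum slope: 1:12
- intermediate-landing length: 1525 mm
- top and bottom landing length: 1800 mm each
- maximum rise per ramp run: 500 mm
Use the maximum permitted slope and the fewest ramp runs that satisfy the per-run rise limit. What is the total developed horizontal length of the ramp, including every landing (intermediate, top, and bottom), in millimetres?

50274 mm

3127 / 500 = 6.25, so 7 ramp runs are needed. That means 6 intermediate landings.
Horizontal run for 3127 mm of rise at 1:12 is 3127 × 12 = 37524 mm.
Intermediate landings: 6 × 1525 = 9150 mm.
Top and bottom landings: 2 × 1800 = 3600 mm.
Total = 37524 + 9150 + 3600 = 50274 mm.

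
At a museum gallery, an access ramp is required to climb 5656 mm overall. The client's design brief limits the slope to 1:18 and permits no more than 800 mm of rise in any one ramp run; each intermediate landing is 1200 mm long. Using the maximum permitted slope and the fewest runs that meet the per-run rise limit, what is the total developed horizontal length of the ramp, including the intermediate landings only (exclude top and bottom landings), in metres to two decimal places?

At most 800 each: 5656/800 = 7.07, giving 8 ramp runs. That means 7 intermediate landings.
Ramp run (horizontal) at 1:18: 5656 × 18 = 101808 mm.
7 intermediate landings contribute 7 × 1200 = 8400 mm.
Total developed length = 101808 + 8400 = 110208 mm.
= 110.21 m.

110.21 m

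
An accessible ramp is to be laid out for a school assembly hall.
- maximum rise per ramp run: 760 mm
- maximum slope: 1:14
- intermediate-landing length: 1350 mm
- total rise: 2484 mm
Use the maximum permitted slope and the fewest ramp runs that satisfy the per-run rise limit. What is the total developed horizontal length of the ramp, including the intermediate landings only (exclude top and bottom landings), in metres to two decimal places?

⌈2484/760⌉ = 4 ramp runs. That means 3 intermediate landings.
Horizontal run for 2484 mm of rise at 1:14 is 2484 × 14 = 34776 mm.
3 intermediate landings contribute 3 × 1350 = 4050 mm.
Developed length = 34776 + 4050 = 38826 mm.
= 38.83 m.

38.83 m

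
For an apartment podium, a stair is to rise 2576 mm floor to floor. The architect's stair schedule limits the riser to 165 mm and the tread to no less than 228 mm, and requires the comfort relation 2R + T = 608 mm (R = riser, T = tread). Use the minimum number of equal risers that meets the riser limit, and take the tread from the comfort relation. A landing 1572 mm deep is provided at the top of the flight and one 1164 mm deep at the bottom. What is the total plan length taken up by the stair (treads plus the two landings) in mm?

7026 mm

At most 165 each: 2576/165 = 15.61, giving 16 risers.
R = 2576 ÷ 16 = 161 mm.
Tread T = 608 − 2 × 161 = 286 mm (≥ 228 mm).
Treads = 16 − 1 = 15; going = 15 × 286 = 4290 mm.
Add landings: 4290 + 1572 + 1164 = 7026 mm.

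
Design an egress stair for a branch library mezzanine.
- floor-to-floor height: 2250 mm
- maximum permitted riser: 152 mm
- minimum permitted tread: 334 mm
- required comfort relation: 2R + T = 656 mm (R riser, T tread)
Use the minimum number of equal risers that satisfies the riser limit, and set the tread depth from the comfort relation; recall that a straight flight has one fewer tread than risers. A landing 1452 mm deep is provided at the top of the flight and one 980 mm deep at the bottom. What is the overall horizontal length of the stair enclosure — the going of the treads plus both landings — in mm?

7416 mm

2250 / 152 = 14.80, so 15 risers are needed.
R = 2250 ÷ 15 = 150 mm.
From 2R + T = 656: T = 656 − 300 = 356 mm.
15 risers give 14 treads; going = 14 × 356 = 4984 mm.
Add landings: 4984 + 1452 + 980 = 7416 mm.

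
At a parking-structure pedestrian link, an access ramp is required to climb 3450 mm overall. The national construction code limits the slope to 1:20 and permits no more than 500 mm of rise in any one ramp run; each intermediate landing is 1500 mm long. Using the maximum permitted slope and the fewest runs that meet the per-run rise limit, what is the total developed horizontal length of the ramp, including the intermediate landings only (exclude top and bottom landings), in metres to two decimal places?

78.00 m

⌈3450/500⌉ = 7 ramp runs. That means 6 intermediate landings.
Ramp run (horizontal) at 1:20: 3450 × 20 = 69000 mm.
Intermediate landings: 6 × 1500 = 9000 mm.
Developed length = 69000 + 9000 = 78000 mm.
= 78.00 m.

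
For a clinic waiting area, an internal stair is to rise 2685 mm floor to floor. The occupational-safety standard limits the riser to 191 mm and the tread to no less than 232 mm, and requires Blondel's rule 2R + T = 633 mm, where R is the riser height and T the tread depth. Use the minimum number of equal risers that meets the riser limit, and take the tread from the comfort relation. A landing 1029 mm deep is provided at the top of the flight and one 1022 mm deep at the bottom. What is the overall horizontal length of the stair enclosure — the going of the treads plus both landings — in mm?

5901 mm

⌈2685/191⌉ = 15 risers.
R = 2685 ÷ 15 = 179 mm.
T = 633 − 2·179 = 275 mm, which satisfies the 232 mm minimum.
Treads = 15 − 1 = 14; going = 14 × 275 = 3850 mm.
Enclosure = 3850 + 1029 + 1022 = 5901 mm.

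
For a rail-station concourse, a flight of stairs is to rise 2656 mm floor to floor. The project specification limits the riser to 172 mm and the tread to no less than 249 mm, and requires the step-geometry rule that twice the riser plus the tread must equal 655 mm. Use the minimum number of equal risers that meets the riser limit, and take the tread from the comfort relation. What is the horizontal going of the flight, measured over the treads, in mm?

4845 mm

⌈2656/172⌉ = 16 risers.
Riser R = 2656 / 16 = 166 mm, within the 172 mm limit.
From 2R + T = 655: T = 655 − 332 = 323 mm.
16 risers give 15 treads; going = 15 × 323 = 4845 mm.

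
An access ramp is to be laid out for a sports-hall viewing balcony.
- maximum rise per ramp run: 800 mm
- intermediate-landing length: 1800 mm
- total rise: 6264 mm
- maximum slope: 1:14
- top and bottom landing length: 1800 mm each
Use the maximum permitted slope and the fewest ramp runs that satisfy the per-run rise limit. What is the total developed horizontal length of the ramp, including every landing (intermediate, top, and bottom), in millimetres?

6264 / 800 = 7.830 → round up to 8 ramp runs. That means 7 intermediate landings.
Ramp run (horizontal) at 1:14: 6264 × 14 = 87696 mm.
7 intermediate landings contribute 7 × 1800 = 12600 mm.
Top and bottom landings: 2 × 1800 = 3600 mm.
Total = 87696 + 12600 + 3600 = 103896 mm.

103896 mm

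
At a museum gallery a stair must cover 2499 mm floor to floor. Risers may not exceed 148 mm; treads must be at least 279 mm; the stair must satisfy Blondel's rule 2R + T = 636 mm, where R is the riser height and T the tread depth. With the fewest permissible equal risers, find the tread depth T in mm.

2499 / 148 = 16.89, so 17 risers are needed.
R = 2499 ÷ 17 = 147 mm.
T = 636 − 2·147 = 342 mm, which satisfies the 279 mm minimum.

342 mm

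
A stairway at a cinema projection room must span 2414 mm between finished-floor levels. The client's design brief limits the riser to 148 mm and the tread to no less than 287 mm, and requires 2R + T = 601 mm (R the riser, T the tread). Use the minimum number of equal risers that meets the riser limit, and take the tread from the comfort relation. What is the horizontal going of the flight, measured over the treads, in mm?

5072 mm

2414 / 148 = 16.31, so 17 risers are needed.
Each riser is 2414/17 = 142 mm (≤ 148 mm).
From 2R + T = 601: T = 601 − 284 = 317 mm.
Treads = 17 − 1 = 16; going = 16 × 317 = 5072 mm.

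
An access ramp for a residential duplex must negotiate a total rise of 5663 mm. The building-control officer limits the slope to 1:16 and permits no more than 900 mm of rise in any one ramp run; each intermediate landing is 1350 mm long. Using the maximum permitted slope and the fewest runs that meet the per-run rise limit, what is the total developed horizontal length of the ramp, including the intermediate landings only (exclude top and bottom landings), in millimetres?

98708 mm

5663 / 900 = 6.292 → round up to 7 ramp runs. That means 6 intermediate landings.
Ramp run (horizontal) at 1:16: 5663 × 16 = 90608 mm.
Intermediate landings: 6 × 1350 = 8100 mm.
Total developed length = 90608 + 8100 = 98708 mm.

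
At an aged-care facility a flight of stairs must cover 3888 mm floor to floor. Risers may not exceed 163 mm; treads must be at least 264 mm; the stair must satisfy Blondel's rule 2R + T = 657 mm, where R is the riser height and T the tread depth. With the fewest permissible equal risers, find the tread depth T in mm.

⌈3888/163⌉ = 24 risers.
Riser R = 3888 / 24 = 162 mm, within the 163 mm limit.
Tread T = 657 − 2 × 162 = 333 mm (≥ 264 mm).

333 mm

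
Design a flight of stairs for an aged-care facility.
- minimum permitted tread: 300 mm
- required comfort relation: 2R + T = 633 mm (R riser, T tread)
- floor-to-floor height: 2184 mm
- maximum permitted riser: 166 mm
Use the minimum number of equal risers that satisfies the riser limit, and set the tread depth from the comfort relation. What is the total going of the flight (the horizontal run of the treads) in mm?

2184 / 166 = 13.16, so 14 risers are needed.
Riser R = 2184 / 14 = 156 mm, within the 166 mm limit.
From 2R + T = 633: T = 633 − 312 = 321 mm.
Going = (14 − 1) × 321 = 4173 mm.

4173 mm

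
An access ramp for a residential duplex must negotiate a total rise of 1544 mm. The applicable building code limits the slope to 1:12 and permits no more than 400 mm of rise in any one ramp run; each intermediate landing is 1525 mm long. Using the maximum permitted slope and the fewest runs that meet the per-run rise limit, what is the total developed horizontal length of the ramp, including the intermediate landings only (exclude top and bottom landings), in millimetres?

23103 mm

⌈1544/400⌉ = 4 ramp runs. That means 3 intermediate landings.
Ramp run (horizontal) at 1:12: 1544 × 12 = 18528 mm.
3 intermediate landings contribute 3 × 1525 = 4575 mm.
Total developed length = 18528 + 4575 = 23103 mm.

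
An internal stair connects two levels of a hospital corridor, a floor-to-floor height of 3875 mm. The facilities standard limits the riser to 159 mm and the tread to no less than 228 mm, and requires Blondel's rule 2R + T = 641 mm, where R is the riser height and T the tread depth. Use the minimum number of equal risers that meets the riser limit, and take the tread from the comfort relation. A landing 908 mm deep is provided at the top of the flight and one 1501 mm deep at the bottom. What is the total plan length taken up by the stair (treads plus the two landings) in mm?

10353 mm

⌈3875/159⌉ = 25 risers.
Each riser is 3875/25 = 155 mm (≤ 159 mm).
Tread T = 641 − 2 × 155 = 331 mm (≥ 228 mm).
Going = (25 − 1) × 331 = 7944 mm.
Add landings: 7944 + 908 + 1501 = 10353 mm.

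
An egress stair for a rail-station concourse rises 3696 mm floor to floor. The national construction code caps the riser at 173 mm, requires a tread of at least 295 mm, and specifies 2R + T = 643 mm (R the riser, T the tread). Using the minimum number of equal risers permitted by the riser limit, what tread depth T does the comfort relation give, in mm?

307 mm

3696 / 173 = 21.364 → round up to 22 risers.
Riser R = 3696 / 22 = 168 mm, within the 173 mm limit.
Tread T = 643 − 2 × 168 = 307 mm (≥ 295 mm).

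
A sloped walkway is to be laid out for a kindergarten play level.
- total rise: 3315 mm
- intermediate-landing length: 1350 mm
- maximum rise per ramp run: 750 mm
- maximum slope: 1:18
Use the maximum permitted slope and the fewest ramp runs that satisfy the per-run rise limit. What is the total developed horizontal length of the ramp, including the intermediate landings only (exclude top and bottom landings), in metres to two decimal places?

3315 / 750 = 4.42, so 5 ramp runs are needed. That means 4 intermediate landings.
Horizontal run for 3315 mm of rise at 1:18 is 3315 × 18 = 59670 mm.
Intermediate landings: 4 × 1350 = 5400 mm.
Total developed length = 59670 + 5400 = 65070 mm.
= 65.07 m.

65.07 m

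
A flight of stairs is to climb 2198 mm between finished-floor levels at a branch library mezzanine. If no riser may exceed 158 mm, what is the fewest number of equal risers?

2198 / 158 = 13.91, so 14 risers are needed.

14 risers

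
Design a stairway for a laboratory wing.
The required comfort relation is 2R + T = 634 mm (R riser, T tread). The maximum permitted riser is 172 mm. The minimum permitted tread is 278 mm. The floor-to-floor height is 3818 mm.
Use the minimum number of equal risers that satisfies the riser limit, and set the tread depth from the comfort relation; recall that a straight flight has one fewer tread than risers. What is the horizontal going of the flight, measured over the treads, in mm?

6644 mm

⌈3818/172⌉ = 23 risers.
R = 3818 ÷ 23 = 166 mm.
Tread T = 634 − 2 × 166 = 302 mm (≥ 278 mm).
23 risers give 22 treads; going = 22 × 302 = 6644 mm.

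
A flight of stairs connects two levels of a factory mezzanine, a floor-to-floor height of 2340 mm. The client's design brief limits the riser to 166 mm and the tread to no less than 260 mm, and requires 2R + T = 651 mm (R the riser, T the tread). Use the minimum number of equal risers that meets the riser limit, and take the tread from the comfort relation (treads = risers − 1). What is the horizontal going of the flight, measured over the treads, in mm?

2340 / 166 = 14.10, so 15 risers are needed.
Riser R = 2340 / 15 = 156 mm, within the 166 mm limit.
From 2R + T = 651: T = 651 − 312 = 339 mm.
15 risers give 14 treads; going = 14 × 339 = 4746 mm.

4746 mm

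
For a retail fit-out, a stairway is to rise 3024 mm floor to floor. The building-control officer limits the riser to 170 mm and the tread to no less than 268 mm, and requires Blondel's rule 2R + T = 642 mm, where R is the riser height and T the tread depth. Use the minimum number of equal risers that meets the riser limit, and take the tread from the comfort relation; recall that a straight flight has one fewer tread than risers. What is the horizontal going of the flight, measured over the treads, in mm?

5202 mm

At most 170 each: 3024/170 = 17.79, giving 18 risers.
Riser R = 3024 / 18 = 168 mm, within the 170 mm limit.
Tread T = 642 − 2 × 168 = 306 mm (≥ 268 mm).
18 risers give 17 treads; going = 17 × 306 = 5202 mm.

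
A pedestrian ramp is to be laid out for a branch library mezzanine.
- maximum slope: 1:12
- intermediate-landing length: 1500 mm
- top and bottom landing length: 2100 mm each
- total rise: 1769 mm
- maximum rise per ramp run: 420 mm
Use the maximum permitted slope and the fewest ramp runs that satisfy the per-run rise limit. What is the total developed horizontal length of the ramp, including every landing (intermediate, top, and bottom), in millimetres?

1769 / 420 = 4.212 → round up to 5 ramp runs. That means 4 intermediate landings.
Ramp run (horizontal) at 1:12: 1769 × 12 = 21228 mm.
4 intermediate landings contribute 4 × 1500 = 6000 mm.
Top and bottom landings: 2 × 2100 = 4200 mm.
Total = 21228 + 6000 + 4200 = 31428 mm.

31428 mm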